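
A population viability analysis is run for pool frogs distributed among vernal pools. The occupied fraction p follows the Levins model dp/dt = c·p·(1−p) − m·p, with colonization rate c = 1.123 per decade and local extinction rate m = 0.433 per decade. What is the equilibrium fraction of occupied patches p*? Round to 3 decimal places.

Setting dp/dt = 0 and dividing through by p* gives c·(1−p*) = m.
So p* = 1 − m/c = 1 − 0.433/1.123 = 1 − 0.3856 = 0.6144.

0.614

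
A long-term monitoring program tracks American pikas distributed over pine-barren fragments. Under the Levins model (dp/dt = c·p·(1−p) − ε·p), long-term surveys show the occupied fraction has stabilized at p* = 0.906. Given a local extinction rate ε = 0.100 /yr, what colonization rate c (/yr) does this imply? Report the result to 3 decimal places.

1.064

At equilibrium c(1−p*) = ε, so c = ε/(1−p*).
c = 0.100/(1 − 0.906) = 0.100/0.0940 = 1.0638.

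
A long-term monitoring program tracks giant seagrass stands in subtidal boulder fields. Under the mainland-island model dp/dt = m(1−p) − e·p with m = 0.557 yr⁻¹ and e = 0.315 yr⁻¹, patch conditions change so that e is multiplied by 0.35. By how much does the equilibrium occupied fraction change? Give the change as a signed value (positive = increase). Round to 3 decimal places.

0.196

Before: p* = 0.557/(0.557+0.315) = 0.6388.
After: m = 0.557, e = 0.11025; p* = 0.557/0.6673 = 0.8348.
Δp* = 0.8348 − 0.6388 = +0.1960.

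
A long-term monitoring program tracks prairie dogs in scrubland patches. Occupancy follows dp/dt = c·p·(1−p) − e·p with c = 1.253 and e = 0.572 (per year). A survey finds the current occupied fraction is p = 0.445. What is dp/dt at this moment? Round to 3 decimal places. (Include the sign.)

0.055

Colonization term: c·p·(1−p) = 1.253×0.445×0.5550 = 0.30946.
Extinction term: e·p = 0.25454.
dp/dt = 0.30946 − 0.25454 = 0.05492.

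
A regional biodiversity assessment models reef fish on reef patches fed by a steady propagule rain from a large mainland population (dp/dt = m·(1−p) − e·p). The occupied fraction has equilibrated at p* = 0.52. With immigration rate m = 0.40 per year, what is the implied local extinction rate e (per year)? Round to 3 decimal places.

At equilibrium m(1−p*) = e·p*, so e = m(1−p*)/p*.
e = 0.40 × 0.4800 / 0.52 = 0.3692.

0.369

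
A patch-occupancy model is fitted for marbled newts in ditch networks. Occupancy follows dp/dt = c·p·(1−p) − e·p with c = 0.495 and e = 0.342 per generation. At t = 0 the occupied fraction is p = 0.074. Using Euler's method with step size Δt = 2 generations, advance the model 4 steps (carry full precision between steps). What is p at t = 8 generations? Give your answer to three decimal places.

0.156

Update rule: p ← p + [c·p·(1−p) − e·p]·Δt with Δt = 2.
  1  |  dp/dt·Δt = +0.017223  |  p_1 = 0.091223
  2  |  dp/dt·Δt = +0.019676  |  p_2 = 0.110899
  3  |  dp/dt·Δt = +0.021759  |  p_3 = 0.132658
  4  |  dp/dt·Δt = +0.023171  |  p_4 = 0.155829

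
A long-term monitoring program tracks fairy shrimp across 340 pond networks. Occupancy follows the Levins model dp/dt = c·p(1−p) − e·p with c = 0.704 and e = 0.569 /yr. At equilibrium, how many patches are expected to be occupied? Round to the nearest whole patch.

p* = 1 − e/c = 1 − 0.569/0.704 = 0.1918.
Expected occupied patches = N × p* = 340 × 0.1918 = 65.20 ≈ 65.

65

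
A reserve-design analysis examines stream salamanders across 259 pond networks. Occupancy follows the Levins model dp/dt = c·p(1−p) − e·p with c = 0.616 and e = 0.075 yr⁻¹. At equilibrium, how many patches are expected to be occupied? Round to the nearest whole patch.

p* = 1 − e/c = 1 − 0.075/0.616 = 0.8782.
Expected occupied patches = N × p* = 259 × 0.8782 = 227.47 ≈ 227.

227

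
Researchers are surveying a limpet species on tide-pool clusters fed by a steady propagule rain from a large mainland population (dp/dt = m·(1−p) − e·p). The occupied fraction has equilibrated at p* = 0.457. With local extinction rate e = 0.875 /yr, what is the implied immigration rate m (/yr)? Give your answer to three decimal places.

0.736

At equilibrium m(1−p*) = e·p*, so m = e·p*/(1−p*).
m = 0.875 × 0.457 / 0.5430 = 0.3999/0.5430 = 0.7364.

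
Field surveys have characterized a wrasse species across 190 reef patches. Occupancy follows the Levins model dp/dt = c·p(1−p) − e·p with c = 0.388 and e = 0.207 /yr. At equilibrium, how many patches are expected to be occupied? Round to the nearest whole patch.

89

p* = 1 − e/c = 1 − 0.207/0.388 = 0.4665.
Expected occupied patches = N × p* = 190 × 0.4665 = 88.63 ≈ 89.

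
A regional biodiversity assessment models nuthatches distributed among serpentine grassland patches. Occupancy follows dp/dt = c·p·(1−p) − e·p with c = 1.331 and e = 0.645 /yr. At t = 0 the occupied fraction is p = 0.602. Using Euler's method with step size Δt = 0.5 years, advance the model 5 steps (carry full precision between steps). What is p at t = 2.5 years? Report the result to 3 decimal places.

Update rule: p ← p + [c·p·(1−p) − e·p]·Δt with Δt = 0.5.
step 1: Δp = -0.03469, p = 0.56731
step 2: Δp = -0.01960, p = 0.54771
step 3: Δp = -0.01178, p = 0.53593
step 4: Δp = -0.00732, p = 0.52861
step 5: Δp = -0.00465, p = 0.52396

0.524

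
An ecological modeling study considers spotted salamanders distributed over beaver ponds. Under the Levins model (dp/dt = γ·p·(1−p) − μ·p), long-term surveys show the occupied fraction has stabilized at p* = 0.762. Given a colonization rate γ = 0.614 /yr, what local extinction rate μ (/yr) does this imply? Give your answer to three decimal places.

At equilibrium γ(1−p*) = μ.
μ = 0.614 × (1 − 0.762) = 0.614 × 0.2380 = 0.1461.

0.146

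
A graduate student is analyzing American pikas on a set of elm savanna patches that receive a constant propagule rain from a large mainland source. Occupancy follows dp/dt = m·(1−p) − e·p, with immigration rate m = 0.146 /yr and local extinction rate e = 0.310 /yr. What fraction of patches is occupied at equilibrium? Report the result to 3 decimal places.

0.320

At equilibrium the propagule rain into empty patches balances local extinction: m(1−p*) = e·p*.
p* = m/(m+e) = 0.146/(0.146+0.310) = 0.146/0.4560 = 0.3202.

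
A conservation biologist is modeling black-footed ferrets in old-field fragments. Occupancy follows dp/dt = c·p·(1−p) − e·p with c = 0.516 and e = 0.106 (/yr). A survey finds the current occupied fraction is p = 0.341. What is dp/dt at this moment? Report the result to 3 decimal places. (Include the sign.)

Colonization term: c·p·(1−p) = 0.516×0.341×0.6590 = 0.11596.
Extinction term: e·p = 0.03615.
dp/dt = 0.11596 − 0.03615 = 0.07981.

0.080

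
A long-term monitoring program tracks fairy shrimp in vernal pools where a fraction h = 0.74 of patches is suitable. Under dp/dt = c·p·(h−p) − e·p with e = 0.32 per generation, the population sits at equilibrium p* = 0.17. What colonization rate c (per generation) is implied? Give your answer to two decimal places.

0.56

At equilibrium c(h−p*) = e, so c = e/(h−p*).
c = 0.32/(0.74 − 0.17) = 0.32/0.5700 = 0.5614.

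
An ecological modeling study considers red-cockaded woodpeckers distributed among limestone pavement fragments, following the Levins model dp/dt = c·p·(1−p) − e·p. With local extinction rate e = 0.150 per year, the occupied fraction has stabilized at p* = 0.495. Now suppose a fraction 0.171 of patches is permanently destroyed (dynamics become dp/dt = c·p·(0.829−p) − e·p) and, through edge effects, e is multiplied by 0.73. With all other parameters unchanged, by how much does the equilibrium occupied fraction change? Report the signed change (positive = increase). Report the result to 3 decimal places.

-0.035

Balance c(1−p*) = e gives c = e/(1 − 0.49500) = 0.150/0.50500 = 0.29703.
New p* = 0.829 − e/c = 0.829 − 0.10950/0.29703 = 0.46035.
Δp* = 0.46035 − 0.49500 = -0.03465.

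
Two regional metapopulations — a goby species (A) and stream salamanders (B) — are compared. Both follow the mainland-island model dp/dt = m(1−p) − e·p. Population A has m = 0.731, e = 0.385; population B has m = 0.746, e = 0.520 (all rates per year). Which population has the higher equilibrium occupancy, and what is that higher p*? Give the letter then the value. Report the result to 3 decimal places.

A, 0.655

A: p*_A = m/(m+e) = 0.731/1.1160 = 0.6550.
B: p*_B = 0.746/1.2660 = 0.5893.
A is higher at 0.6550.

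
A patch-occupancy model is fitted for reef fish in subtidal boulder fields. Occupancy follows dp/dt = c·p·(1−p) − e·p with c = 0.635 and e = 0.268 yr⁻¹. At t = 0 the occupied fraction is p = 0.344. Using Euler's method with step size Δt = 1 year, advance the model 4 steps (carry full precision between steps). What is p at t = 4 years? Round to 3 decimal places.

0.509

Update rule: p ← p + [c·p·(1−p) − e·p]·Δt with Δt = 1.
p: 0.34400 → 0.39510  (Δp = +0.05110)
p: 0.39510 → 0.44098  (Δp = +0.04588)
p: 0.44098 → 0.47934  (Δp = +0.03836)
p: 0.47934 → 0.50935  (Δp = +0.03002)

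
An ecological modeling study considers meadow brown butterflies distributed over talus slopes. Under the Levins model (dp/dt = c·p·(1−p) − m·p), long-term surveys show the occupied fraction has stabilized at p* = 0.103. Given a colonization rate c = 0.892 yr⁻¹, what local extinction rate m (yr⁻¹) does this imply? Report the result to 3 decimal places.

0.800

At equilibrium c(1−p*) = m.
m = 0.892 × (1 − 0.103) = 0.892 × 0.8970 = 0.8001.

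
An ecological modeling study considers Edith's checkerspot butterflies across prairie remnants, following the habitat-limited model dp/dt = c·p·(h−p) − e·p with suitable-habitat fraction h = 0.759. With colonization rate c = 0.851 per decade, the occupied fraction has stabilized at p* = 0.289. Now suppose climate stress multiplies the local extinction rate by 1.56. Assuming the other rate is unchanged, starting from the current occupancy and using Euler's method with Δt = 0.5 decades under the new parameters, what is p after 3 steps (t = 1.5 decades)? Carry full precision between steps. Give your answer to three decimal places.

Balance c(h−p*) = e gives e = 0.851×(0.759 − 0.28900) = 0.39997.
Starting from p₀ = 0.28900; update p ← p + (dp/dt)·Δt with the new parameters.
  1  |  dp/dt·Δt = -0.032366  |  p_1 = 0.256634
  2  |  dp/dt·Δt = -0.025207  |  p_2 = 0.231428
  3  |  dp/dt·Δt = -0.020249  |  p_3 = 0.211179

0.211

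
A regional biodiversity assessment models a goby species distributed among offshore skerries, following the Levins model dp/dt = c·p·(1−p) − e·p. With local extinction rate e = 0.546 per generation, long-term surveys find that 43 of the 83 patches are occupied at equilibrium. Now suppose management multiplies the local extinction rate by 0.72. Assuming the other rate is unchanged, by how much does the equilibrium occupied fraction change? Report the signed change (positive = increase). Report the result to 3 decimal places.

0.135

Observed p* = 43/83 = 0.51807.
Balance c(1−p*) = e gives c = e/(1 − 0.51807) = 0.546/0.48193 = 1.13294.
New p* = 1 − e/c = 1 − 0.39312/1.13294 = 0.65301.
Δp* = 0.65301 − 0.51807 = +0.13494.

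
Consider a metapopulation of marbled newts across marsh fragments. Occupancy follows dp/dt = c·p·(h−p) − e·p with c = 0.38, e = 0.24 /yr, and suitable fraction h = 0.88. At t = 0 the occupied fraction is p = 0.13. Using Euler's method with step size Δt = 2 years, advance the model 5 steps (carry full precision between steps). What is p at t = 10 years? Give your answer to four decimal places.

0.1846

Update rule: p ← p + [c·p·(h−p) − e·p]·Δt with Δt = 2.
step 1: Δp = +0.01170, p = 0.14170
step 2: Δp = +0.01149, p = 0.15319
step 3: Δp = +0.01109, p = 0.16428
step 4: Δp = +0.01051, p = 0.17479
step 5: Δp = +0.00978, p = 0.18457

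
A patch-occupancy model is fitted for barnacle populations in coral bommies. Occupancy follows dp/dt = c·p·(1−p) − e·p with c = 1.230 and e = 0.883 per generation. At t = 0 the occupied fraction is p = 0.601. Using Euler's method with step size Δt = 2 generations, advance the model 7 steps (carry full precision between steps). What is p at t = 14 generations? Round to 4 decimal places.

0.2811

Update rule: p ← p + [c·p·(1−p) − e·p]·Δt with Δt = 2.
t = 2: p = 0.60100 + (-0.47146) = 0.12954
t = 4: p = 0.12954 + (+0.04862) = 0.17816
t = 6: p = 0.17816 + (+0.04556) = 0.22372
t = 8: p = 0.22372 + (+0.03214) = 0.25586
t = 10: p = 0.25586 + (+0.01653) = 0.27238
t = 12: p = 0.27238 + (+0.00652) = 0.27890
t = 14: p = 0.27890 + (+0.00220) = 0.28111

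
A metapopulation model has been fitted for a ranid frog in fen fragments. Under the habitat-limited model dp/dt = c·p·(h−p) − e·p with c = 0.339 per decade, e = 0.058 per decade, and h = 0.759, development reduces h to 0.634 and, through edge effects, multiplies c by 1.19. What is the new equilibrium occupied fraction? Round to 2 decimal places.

0.49

Before: p* = h − e/c = 0.759 − 0.058/0.339 = 0.759 − 0.1711 = 0.5879.
After: c = 0.40341, e = 0.058, h = 0.634; p* = 0.634 − 0.058/0.40341 = 0.4902.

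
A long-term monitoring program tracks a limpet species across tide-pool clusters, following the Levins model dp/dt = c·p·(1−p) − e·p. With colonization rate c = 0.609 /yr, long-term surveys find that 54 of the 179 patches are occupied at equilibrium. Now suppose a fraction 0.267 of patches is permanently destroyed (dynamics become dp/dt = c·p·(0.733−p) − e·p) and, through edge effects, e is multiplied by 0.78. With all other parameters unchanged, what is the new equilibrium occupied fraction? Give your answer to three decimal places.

0.188

Observed p* = 54/179 = 0.30168.
Balance c(1−p*) = e gives e = 0.609×(1 − 0.30168) = 0.42528.
New p* = 0.733 − e/c = 0.733 − 0.33172/0.60900 = 0.18830.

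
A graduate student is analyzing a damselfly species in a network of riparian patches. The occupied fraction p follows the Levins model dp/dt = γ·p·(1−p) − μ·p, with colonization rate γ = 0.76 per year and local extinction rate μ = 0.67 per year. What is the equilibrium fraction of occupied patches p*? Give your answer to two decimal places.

0.12

Setting dp/dt = 0 and dividing through by p* gives γ·(1−p*) = μ.
So p* = 1 − μ/γ = 1 − 0.67/0.76 = 1 − 0.8816 = 0.1184.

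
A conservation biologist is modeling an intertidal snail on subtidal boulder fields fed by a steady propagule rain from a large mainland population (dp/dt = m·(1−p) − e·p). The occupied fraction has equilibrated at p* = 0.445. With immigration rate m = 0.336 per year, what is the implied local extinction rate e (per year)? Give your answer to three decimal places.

0.419

At equilibrium m(1−p*) = e·p*, so e = m(1−p*)/p*.
e = 0.336 × 0.5550 / 0.445 = 0.4191.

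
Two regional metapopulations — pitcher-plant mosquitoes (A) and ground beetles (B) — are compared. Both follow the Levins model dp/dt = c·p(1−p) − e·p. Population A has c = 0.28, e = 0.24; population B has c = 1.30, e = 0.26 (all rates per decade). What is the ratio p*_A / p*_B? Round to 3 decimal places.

A: p*_A = 1 − 0.24/0.28 = 0.1429.
B: p*_B = 1 − 0.26/1.30 = 0.8000.
p*_A / p*_B = 0.1429/0.8000 = 0.1786.

0.179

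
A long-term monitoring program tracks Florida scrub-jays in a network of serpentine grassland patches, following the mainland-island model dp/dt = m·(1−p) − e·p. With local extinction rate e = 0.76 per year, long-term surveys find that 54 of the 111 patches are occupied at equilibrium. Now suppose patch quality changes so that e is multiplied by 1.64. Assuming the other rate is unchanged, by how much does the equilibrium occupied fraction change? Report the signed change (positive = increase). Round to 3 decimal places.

-0.120

Observed p* = 54/111 = 0.48649.
Balance m(1−p*) = e·p* gives m = e·p*/(1−p*) = 0.76×0.48649/0.51351 = 0.72001.
New p* = m/(m+e) = 0.72001/(0.72001+1.24640) = 0.36615.
Δp* = 0.36615 − 0.48649 = -0.12034.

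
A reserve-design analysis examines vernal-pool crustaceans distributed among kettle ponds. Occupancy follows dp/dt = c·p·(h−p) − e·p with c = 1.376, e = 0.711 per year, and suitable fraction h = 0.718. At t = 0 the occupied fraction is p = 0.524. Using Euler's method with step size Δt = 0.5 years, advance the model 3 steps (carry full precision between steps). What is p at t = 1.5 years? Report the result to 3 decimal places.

Update rule: p ← p + [c·p·(h−p) − e·p]·Δt with Δt = 0.5.
p: 0.52400 → 0.40766  (Δp = -0.11634)
p: 0.40766 → 0.34978  (Δp = -0.05788)
p: 0.34978 → 0.31404  (Δp = -0.03573)

0.314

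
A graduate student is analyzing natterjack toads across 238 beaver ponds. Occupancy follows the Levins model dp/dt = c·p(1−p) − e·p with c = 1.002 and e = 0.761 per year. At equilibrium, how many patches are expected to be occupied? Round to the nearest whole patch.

57

p* = 1 − e/c = 1 − 0.761/1.002 = 0.2405.
Expected occupied patches = N × p* = 238 × 0.2405 = 57.24 ≈ 57.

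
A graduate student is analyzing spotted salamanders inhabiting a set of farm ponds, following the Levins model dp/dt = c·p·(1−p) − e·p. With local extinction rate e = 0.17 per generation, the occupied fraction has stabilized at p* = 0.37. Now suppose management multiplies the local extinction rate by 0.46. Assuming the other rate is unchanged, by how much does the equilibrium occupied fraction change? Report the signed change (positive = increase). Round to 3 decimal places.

0.340

Balance c(1−p*) = e gives c = e/(1 − 0.37000) = 0.17/0.63000 = 0.26984.
New p* = 1 − e/c = 1 − 0.07820/0.26984 = 0.71020.
Δp* = 0.71020 − 0.37000 = +0.34020.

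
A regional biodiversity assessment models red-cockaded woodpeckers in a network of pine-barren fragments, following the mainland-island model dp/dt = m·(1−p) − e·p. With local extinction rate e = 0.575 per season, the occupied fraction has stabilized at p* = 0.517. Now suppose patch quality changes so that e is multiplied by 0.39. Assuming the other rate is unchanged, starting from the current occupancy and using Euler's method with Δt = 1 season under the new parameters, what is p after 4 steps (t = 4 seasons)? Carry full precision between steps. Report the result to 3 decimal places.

0.733

Balance m(1−p*) = e·p* gives m = e·p*/(1−p*) = 0.575×0.51700/0.48300 = 0.61548.
Starting from p₀ = 0.51700; update p ← p + (dp/dt)·Δt with the new parameters.
step 1: Δp = +0.18134, p = 0.69834
step 2: Δp = +0.02906, p = 0.72740
step 3: Δp = +0.00466, p = 0.73206
step 4: Δp = +0.00075, p = 0.73281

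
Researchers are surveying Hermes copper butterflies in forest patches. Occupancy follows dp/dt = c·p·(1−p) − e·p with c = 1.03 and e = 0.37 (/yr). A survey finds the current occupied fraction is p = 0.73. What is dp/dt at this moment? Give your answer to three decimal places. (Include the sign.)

-0.067

Colonization term: c·p·(1−p) = 1.03×0.73×0.2700 = 0.20301.
Extinction term: e·p = 0.27010.
dp/dt = 0.20301 − 0.27010 = -0.06709.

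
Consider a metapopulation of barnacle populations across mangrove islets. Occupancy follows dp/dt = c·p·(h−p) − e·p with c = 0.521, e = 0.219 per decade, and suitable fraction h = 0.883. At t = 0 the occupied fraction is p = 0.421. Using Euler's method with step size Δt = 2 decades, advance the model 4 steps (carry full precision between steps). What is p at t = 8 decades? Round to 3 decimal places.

0.459

Update rule: p ← p + [c·p·(h−p) − e·p]·Δt with Δt = 2.
p: 0.42100 → 0.43927  (Δp = +0.01827)
p: 0.43927 → 0.44998  (Δp = +0.01070)
p: 0.44998 → 0.45592  (Δp = +0.00594)
p: 0.45592 → 0.45912  (Δp = +0.00320)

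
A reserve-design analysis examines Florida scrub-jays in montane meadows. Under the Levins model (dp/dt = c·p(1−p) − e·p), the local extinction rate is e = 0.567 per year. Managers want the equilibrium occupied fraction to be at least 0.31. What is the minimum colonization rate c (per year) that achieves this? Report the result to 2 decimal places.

0.82

p* = 1 − e/c ≥ 0.31 requires e/c ≤ 0.6900, i.e. c ≥ e/0.6900.
c_min = 0.567/0.6900 = 0.8217.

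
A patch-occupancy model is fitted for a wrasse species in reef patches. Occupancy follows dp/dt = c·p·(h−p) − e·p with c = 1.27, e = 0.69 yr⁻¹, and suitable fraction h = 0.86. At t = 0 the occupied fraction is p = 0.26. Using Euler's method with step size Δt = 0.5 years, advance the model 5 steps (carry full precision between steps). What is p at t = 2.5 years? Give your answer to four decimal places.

Update rule: p ← p + [c·p·(h−p) − e·p]·Δt with Δt = 0.5.
  1  |  dp/dt·Δt = +0.009360  |  p_1 = 0.269360
  2  |  dp/dt·Δt = +0.008096  |  p_2 = 0.277456
  3  |  dp/dt·Δt = +0.006913  |  p_3 = 0.284369
  4  |  dp/dt·Δt = +0.005837  |  p_4 = 0.290206
  5  |  dp/dt·Δt = +0.004881  |  p_5 = 0.295087

0.2951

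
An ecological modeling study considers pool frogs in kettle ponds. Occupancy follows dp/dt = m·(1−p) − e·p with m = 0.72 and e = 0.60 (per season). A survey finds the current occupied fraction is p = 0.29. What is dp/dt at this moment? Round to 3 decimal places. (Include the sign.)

0.337

Colonization term: m·(1−p) = 0.72×0.7100 = 0.51120.
Extinction term: e·p = 0.17400.
dp/dt = 0.51120 − 0.17400 = 0.33720.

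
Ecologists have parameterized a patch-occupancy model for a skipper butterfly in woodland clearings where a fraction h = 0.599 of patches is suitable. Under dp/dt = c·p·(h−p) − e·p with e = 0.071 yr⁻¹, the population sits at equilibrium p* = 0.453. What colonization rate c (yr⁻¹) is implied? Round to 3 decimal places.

0.486

At equilibrium c(h−p*) = e, so c = e/(h−p*).
c = 0.071/(0.599 − 0.453) = 0.071/0.1460 = 0.4863.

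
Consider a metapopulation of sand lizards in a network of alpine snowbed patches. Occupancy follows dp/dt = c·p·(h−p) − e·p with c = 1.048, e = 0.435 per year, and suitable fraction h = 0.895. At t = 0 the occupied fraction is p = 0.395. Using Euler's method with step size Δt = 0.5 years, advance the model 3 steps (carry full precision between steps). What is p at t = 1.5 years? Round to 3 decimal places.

Update rule: p ← p + [c·p·(h−p) − e·p]·Δt with Δt = 0.5.
t = 0.5: p = 0.39500 + (+0.01758) = 0.41258
t = 1: p = 0.41258 + (+0.01456) = 0.42714
t = 1.5: p = 0.42714 + (+0.01181) = 0.43895

0.439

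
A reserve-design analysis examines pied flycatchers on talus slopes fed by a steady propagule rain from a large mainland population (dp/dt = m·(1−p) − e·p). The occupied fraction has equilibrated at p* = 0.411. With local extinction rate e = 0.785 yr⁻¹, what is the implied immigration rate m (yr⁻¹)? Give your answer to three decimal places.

At equilibrium m(1−p*) = e·p*, so m = e·p*/(1−p*).
m = 0.785 × 0.411 / 0.5890 = 0.3226/0.5890 = 0.5478.

0.548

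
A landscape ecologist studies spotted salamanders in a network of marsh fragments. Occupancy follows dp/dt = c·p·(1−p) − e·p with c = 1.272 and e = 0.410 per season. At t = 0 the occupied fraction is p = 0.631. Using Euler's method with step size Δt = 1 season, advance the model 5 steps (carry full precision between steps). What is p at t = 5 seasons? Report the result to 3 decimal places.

Update rule: p ← p + [c·p·(1−p) − e·p]·Δt with Δt = 1.
  1  |  dp/dt·Δt = +0.037461  |  p_1 = 0.668461
  2  |  dp/dt·Δt = +0.007833  |  p_2 = 0.676294
  3  |  dp/dt·Δt = +0.001186  |  p_3 = 0.677480
  4  |  dp/dt·Δt = +0.000166  |  p_4 = 0.677646
  5  |  dp/dt·Δt = +0.000023  |  p_5 = 0.677669

0.678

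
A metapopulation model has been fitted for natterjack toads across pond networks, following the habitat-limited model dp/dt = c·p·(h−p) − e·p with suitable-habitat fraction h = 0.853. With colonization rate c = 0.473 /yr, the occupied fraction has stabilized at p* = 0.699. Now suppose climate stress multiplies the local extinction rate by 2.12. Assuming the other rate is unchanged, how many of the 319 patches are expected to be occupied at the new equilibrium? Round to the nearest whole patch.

Balance c(h−p*) = e gives e = 0.473×(0.853 − 0.69900) = 0.07284.
New p* = 0.853 − e/c = 0.853 − 0.15442/0.47300 = 0.52653.
Expected occupied = 319 × 0.52653 = 167.96 ≈ 168.

168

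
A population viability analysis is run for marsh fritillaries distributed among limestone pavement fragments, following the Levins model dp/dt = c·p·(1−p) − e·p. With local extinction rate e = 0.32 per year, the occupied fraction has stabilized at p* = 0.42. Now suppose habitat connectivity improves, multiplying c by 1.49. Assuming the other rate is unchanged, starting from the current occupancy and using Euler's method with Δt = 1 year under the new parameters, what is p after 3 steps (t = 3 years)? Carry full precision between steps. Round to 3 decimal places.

0.569

Balance c(1−p*) = e gives c = e/(1 − 0.42000) = 0.32/0.58000 = 0.55172.
Starting from p₀ = 0.42000; update p ← p + (dp/dt)·Δt with the new parameters.
t = 1: p = 0.42000 + (+0.06586) = 0.48586
t = 2: p = 0.48586 + (+0.04988) = 0.53573
t = 3: p = 0.53573 + (+0.03303) = 0.56877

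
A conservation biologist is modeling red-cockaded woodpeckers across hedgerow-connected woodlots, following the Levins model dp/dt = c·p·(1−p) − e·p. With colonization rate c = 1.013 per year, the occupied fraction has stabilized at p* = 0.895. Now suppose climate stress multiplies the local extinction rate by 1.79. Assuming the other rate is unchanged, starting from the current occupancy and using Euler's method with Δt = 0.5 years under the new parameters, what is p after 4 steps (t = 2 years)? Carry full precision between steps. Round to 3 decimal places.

0.821

Balance c(1−p*) = e gives e = 1.013×(1 − 0.89500) = 0.10636.
Starting from p₀ = 0.89500; update p ← p + (dp/dt)·Δt with the new parameters.
  1  |  dp/dt·Δt = -0.037603  |  p_1 = 0.857397
  2  |  dp/dt·Δt = -0.019693  |  p_2 = 0.837704
  3  |  dp/dt·Δt = -0.010885  |  p_3 = 0.826819
  4  |  dp/dt·Δt = -0.006185  |  p_4 = 0.820634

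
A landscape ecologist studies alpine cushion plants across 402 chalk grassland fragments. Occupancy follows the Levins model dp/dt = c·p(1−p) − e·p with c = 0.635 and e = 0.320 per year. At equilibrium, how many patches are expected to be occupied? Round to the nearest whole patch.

199

p* = 1 − e/c = 1 − 0.320/0.635 = 0.4961.
Expected occupied patches = N × p* = 402 × 0.4961 = 199.42 ≈ 199.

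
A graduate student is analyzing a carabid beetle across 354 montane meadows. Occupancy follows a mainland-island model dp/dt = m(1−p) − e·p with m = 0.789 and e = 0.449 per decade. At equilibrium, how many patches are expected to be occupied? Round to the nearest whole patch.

226

p* = m/(m+e) = 0.789/1.2380 = 0.6373.
Expected occupied patches = N × p* = 354 × 0.6373 = 225.61 ≈ 226.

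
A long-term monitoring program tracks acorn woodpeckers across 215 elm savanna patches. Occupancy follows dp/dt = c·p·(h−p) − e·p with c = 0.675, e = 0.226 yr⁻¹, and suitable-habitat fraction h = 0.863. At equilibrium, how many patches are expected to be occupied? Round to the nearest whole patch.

114

p* = h − e/c = 0.863 − 0.3348 = 0.5282.
Expected occupied patches = N × p* = 215 × 0.5282 = 113.56 ≈ 114.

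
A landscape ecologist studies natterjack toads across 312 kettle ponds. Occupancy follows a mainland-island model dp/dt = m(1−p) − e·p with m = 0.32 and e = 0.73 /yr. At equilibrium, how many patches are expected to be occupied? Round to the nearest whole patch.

95

p* = m/(m+e) = 0.32/1.0500 = 0.3048.
Expected occupied patches = N × p* = 312 × 0.3048 = 95.09 ≈ 95.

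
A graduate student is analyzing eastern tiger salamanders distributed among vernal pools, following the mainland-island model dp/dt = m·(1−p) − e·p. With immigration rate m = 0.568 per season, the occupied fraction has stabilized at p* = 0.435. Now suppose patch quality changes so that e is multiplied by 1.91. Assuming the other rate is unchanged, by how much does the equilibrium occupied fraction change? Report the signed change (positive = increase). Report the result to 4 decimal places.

Balance m(1−p*) = e·p* gives e = m(1−p*)/p* = 0.568×0.56500/0.43500 = 0.73775.
New p* = m/(m+e) = 0.56800/(0.56800+1.40910) = 0.28729.
Δp* = 0.28729 − 0.43500 = -0.14771.

-0.1477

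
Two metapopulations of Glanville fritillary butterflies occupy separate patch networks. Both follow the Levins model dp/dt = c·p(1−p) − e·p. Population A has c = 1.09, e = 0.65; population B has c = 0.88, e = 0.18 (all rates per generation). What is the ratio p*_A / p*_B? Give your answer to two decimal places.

A: p*_A = 1 − 0.65/1.09 = 0.4037.
B: p*_B = 1 − 0.18/0.88 = 0.7955.
p*_A / p*_B = 0.4037/0.7955 = 0.5075.

0.51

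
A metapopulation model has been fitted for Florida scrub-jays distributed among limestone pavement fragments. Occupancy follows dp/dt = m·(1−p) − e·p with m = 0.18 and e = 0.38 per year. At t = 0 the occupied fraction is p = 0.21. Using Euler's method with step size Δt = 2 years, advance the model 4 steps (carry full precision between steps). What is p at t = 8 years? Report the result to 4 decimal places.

Update rule: p ← p + [m·(1−p) − e·p]·Δt with Δt = 2.
t = 2: p = 0.21000 + (+0.12480) = 0.33480
t = 4: p = 0.33480 + (-0.01498) = 0.31982
t = 6: p = 0.31982 + (+0.00180) = 0.32162
t = 8: p = 0.32162 + (-0.00022) = 0.32141

0.3214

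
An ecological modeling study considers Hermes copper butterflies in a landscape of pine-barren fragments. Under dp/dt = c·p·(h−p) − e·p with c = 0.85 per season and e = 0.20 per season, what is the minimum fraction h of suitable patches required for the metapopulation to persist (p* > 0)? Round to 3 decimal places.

p* = h − e/c is positive only when h > e/c.
h_min = e/c = 0.20/0.85 = 0.2353.

0.235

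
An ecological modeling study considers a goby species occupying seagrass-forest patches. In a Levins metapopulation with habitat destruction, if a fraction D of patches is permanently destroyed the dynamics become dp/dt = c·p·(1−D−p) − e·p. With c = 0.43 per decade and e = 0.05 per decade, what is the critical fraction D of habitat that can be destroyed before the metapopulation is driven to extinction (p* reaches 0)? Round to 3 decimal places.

The nontrivial equilibrium is p* = (1−D) − e/c; extinction occurs when this hits zero.
So D_crit = 1 − e/c = 1 − 0.05/0.43 = 1 − 0.1163 = 0.8837.
Note this equals the original equilibrium occupancy — the Levins extinction-debt result.

0.884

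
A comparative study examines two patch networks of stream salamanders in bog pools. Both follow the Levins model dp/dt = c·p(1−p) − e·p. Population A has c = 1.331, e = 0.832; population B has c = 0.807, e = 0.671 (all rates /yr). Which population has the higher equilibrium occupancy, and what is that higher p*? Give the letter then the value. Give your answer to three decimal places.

A: p*_A = 1 − 0.832/1.331 = 0.3749.
B: p*_B = 1 − 0.671/0.807 = 0.1685.
A is higher at 0.3749.

A, 0.375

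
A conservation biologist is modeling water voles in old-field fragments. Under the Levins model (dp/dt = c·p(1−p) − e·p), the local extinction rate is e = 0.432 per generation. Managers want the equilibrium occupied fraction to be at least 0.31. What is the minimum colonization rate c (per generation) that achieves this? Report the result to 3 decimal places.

0.626

p* = 1 − e/c ≥ 0.31 requires e/c ≤ 0.6900, i.e. c ≥ e/0.6900.
c_min = 0.432/0.6900 = 0.6261.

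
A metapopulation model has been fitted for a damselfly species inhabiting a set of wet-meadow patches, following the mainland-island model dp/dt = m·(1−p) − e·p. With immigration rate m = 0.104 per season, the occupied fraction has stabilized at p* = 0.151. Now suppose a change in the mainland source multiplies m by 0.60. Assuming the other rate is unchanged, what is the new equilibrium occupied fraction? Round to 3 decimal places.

Balance m(1−p*) = e·p* gives e = m(1−p*)/p* = 0.104×0.84900/0.15100 = 0.58474.
New p* = m/(m+e) = 0.06240/(0.06240+0.58474) = 0.09642.

0.096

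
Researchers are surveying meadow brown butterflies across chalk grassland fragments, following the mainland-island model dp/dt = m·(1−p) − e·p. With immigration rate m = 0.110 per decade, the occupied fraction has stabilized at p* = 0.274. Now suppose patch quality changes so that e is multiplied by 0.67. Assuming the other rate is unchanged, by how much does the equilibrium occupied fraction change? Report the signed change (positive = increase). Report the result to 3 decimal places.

0.086

Balance m(1−p*) = e·p* gives e = m(1−p*)/p* = 0.110×0.72600/0.27400 = 0.29146.
New p* = m/(m+e) = 0.11000/(0.11000+0.19528) = 0.36032.
Δp* = 0.36032 − 0.27400 = +0.08632.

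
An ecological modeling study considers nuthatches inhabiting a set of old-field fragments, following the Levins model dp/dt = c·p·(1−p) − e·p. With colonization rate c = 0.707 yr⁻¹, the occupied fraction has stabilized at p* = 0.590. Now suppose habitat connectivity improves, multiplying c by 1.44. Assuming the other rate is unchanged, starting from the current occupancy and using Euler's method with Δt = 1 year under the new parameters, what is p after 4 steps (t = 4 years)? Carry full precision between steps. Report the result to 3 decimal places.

Balance c(1−p*) = e gives e = 0.707×(1 − 0.59000) = 0.28987.
Starting from p₀ = 0.59000; update p ← p + (dp/dt)·Δt with the new parameters.
p: 0.59000 → 0.66525  (Δp = +0.07525)
p: 0.66525 → 0.69913  (Δp = +0.03388)
p: 0.69913 → 0.71062  (Δp = +0.01149)
p: 0.71062 → 0.71399  (Δp = +0.00337)

0.714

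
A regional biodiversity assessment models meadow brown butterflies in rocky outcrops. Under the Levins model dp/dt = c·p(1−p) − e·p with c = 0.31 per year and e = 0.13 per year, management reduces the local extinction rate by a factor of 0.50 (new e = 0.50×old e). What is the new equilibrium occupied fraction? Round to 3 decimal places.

Before: p* = 1 − 0.13/0.31 = 0.5806.
After the change, c = 0.31, e = 0.065, so p* = 1 − 0.065/0.31 = 0.7903.

0.790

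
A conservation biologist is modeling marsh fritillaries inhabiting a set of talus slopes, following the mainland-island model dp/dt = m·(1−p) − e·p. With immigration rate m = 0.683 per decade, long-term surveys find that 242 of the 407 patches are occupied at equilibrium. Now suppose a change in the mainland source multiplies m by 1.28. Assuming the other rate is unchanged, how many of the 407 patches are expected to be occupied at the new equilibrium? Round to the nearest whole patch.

266

Observed p* = 242/407 = 0.59459.
Balance m(1−p*) = e·p* gives e = m(1−p*)/p* = 0.683×0.40541/0.59459 = 0.46569.
New p* = m/(m+e) = 0.87424/(0.87424+0.46569) = 0.65245.
Expected occupied = 407 × 0.65245 = 265.55 ≈ 266.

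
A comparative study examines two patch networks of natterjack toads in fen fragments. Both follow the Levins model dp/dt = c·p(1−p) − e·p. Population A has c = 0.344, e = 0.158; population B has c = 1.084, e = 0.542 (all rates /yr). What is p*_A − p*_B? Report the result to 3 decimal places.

A: p*_A = 1 − 0.158/0.344 = 0.5407.
B: p*_B = 1 − 0.542/1.084 = 0.5000.
p*_A − p*_B = 0.5407 − 0.5000 = 0.0407.

0.041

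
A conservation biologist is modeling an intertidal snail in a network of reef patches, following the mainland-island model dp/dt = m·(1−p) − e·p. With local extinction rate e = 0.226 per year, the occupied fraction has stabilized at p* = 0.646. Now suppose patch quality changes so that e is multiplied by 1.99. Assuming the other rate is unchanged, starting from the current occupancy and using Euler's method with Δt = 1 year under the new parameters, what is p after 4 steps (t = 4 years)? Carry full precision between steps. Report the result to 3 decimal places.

Balance m(1−p*) = e·p* gives m = e·p*/(1−p*) = 0.226×0.64600/0.35400 = 0.41242.
Starting from p₀ = 0.64600; update p ← p + (dp/dt)·Δt with the new parameters.
t = 1: p = 0.64600 + (-0.14454) = 0.50146
t = 2: p = 0.50146 + (-0.01992) = 0.48154
t = 3: p = 0.48154 + (-0.00275) = 0.47879
t = 4: p = 0.47879 + (-0.00038) = 0.47842

0.478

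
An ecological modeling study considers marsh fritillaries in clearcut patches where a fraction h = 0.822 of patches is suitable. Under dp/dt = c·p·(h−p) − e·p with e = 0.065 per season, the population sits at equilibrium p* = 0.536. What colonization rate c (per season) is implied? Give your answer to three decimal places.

At equilibrium c(h−p*) = e, so c = e/(h−p*).
c = 0.065/(0.822 − 0.536) = 0.065/0.2860 = 0.2273.

0.227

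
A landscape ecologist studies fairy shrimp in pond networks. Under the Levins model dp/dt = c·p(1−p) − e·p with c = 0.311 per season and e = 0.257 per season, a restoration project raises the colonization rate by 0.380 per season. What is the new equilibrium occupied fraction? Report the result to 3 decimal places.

Before: p* = 1 − 0.257/0.311 = 0.1736.
After the change, c = 0.691, e = 0.257, so p* = 1 − 0.257/0.691 = 0.6281.

0.628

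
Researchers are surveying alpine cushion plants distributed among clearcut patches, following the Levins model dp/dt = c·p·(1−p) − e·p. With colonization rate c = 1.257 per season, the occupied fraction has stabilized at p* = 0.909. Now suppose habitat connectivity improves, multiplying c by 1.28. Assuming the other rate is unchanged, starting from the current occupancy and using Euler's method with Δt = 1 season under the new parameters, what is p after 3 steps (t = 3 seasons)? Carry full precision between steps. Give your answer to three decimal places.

Balance c(1−p*) = e gives e = 1.257×(1 − 0.90900) = 0.11439.
Starting from p₀ = 0.90900; update p ← p + (dp/dt)·Δt with the new parameters.
  1  |  dp/dt·Δt = +0.029114  |  p_1 = 0.938114
  2  |  dp/dt·Δt = -0.013898  |  p_2 = 0.924216
  3  |  dp/dt·Δt = +0.006974  |  p_3 = 0.931191

0.931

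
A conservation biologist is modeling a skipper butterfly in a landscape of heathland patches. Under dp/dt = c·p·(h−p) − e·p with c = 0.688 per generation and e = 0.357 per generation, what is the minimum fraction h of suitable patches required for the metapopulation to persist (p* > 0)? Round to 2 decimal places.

0.52

p* = h − e/c is positive only when h > e/c.
h_min = e/c = 0.357/0.688 = 0.5189.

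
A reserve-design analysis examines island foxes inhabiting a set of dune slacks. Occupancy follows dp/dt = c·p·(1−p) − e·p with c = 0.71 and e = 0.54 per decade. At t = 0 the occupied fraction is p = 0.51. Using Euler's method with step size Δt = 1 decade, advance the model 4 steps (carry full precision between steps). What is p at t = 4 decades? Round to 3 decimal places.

Update rule: p ← p + [c·p·(1−p) − e·p]·Δt with Δt = 1.
step 1: Δp = -0.09797, p = 0.41203
step 2: Δp = -0.05049, p = 0.36154
step 3: Δp = -0.03134, p = 0.33020
step 4: Δp = -0.02128, p = 0.30892

0.309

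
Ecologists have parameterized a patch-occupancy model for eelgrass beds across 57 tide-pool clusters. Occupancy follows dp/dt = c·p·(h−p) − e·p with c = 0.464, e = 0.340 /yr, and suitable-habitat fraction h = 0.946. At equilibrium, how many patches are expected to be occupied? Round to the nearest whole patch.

12

p* = h − e/c = 0.946 − 0.7328 = 0.2132.
Expected occupied patches = N × p* = 57 × 0.2132 = 12.15 ≈ 12.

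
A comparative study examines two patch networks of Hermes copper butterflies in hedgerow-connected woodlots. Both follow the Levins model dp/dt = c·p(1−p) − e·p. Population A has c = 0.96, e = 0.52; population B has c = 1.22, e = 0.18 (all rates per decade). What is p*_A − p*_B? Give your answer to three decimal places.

A: p*_A = 1 − 0.52/0.96 = 0.4583.
B: p*_B = 1 − 0.18/1.22 = 0.8525.
p*_A − p*_B = 0.4583 − 0.8525 = -0.3941.

-0.394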